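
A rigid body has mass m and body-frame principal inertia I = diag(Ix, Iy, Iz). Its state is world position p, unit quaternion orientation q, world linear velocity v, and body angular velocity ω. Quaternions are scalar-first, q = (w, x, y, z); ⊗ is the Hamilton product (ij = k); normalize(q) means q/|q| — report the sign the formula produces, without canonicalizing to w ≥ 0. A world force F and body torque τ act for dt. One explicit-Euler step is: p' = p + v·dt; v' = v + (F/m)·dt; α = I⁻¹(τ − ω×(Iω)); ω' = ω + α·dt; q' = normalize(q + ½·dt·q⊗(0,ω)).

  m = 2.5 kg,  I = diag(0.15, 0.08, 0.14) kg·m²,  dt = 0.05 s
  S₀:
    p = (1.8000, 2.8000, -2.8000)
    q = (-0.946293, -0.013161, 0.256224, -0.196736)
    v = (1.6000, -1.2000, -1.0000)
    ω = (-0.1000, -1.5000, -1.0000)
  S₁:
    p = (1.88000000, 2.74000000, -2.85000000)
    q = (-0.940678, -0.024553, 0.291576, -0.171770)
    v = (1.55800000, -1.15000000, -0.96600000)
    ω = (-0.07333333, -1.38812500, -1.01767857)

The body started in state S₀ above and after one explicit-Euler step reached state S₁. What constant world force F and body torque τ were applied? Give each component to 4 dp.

F = (-2.1000, 2.5000, 1.7000)
τ = (0.1700, 0.1800, -0.0600)

ω₁ − ω₀ = (0.02666667, 0.11187500, -0.01767857)
precession coupling = (0.0900, 0.0010, -0.0105)
applied torque τ = (0.1700, 0.1800, -0.0600)
Δv = v₁−v₀ = (-0.04200000, 0.05000000, 0.03400000)
F = m·Δv/dt = (-2.1000, 2.5000, 1.7000)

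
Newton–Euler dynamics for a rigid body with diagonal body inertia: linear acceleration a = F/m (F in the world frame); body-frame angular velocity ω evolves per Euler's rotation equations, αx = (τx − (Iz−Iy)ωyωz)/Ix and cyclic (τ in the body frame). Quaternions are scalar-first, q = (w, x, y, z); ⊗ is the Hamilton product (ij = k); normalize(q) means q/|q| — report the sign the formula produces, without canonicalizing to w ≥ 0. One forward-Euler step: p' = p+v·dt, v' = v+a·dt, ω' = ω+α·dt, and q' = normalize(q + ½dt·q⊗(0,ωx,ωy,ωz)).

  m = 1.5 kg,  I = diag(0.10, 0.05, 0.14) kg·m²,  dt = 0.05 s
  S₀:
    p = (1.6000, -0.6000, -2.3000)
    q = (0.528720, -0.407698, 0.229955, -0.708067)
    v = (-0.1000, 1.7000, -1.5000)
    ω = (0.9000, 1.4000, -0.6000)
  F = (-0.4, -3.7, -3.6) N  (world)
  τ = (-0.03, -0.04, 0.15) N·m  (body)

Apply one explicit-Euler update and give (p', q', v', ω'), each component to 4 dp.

a = F/m = (-0.2667, -2.4667, -2.4000)
new position p' = (1.5950, -0.5150, -2.3750)
v + (F/m)dt = (-0.1133, 1.5767, -1.6200)
angular accel α = (0.4560, -1.2320, 1.5214)
new body rate ω' = (0.9228, 1.3384, -0.5239)
q⊗(0,ω) = (-0.3798490, 1.3291688, -0.1416711, -1.0949687)
q + ½dt·q⊗(0,ω), renormalized = (0.5187, -0.3741, 0.2262, -0.7347)

p' = (1.5950, -0.5150, -2.3750)
q' = (0.5187, -0.3741, 0.2262, -0.7347)
v' = (-0.1133, 1.5767, -1.6200)
ω' = (0.9228, 1.3384, -0.5239)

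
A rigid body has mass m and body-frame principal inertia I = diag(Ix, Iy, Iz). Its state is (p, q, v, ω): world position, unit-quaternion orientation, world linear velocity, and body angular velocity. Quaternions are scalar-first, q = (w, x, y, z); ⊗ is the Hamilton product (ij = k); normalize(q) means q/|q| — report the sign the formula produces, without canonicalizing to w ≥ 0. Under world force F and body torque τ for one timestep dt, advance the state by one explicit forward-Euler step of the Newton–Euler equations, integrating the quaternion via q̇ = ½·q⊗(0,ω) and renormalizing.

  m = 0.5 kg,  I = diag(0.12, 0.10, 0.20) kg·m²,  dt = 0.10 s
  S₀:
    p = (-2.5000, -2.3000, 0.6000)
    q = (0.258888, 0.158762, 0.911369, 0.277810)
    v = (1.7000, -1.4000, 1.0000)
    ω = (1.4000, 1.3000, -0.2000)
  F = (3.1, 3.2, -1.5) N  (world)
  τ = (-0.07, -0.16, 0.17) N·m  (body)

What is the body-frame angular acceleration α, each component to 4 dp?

gyro term ω×Iω = (-0.0260, 0.0224, -0.0364)
α = I⁻¹(τ − ω×Iω) = (-0.3667, -1.8240, 1.0320)

α = (-0.3667, -1.8240, 1.0320)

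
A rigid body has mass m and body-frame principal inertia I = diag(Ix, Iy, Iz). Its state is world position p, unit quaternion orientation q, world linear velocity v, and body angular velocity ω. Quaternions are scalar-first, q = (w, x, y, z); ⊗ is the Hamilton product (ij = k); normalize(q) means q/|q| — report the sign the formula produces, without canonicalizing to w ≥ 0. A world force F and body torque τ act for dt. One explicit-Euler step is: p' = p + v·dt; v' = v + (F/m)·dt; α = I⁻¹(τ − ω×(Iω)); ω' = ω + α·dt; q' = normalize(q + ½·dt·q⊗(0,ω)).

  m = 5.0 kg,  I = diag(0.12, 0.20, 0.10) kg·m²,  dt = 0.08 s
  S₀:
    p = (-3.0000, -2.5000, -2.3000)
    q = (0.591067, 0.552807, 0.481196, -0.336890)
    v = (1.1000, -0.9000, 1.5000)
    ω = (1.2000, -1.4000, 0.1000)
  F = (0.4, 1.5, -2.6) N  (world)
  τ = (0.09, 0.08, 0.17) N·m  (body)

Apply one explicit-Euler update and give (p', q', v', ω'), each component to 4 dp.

p' = (-2.9120, -2.5720, -2.1800)
q' = (0.5912, 0.5627, 0.4285, -0.3875)
v' = (1.1064, -0.8760, 1.4584)
ω' = (1.2507, -1.3690, 0.3435)

p' = p + v·dt = (-2.9120, -2.5720, -2.1800)
v' = v + a·dt = (1.1064, -0.8760, 1.4584)
gyro term ω×Iω = (0.0140, 0.0024, -0.1344)
α = I⁻¹(τ − ω×Iω) = (0.6333, 0.3880, 3.0440)
ω' = ω + α·dt = (1.2507, -1.3690, 0.3435)
2q̇ = q⊗(0,ω) = (0.0439950, 0.2857540, -1.2870425, -1.2922583)
q' = normalize(q + ½dt·q⊗(0,ω)) = (0.5912, 0.5627, 0.4285, -0.3875)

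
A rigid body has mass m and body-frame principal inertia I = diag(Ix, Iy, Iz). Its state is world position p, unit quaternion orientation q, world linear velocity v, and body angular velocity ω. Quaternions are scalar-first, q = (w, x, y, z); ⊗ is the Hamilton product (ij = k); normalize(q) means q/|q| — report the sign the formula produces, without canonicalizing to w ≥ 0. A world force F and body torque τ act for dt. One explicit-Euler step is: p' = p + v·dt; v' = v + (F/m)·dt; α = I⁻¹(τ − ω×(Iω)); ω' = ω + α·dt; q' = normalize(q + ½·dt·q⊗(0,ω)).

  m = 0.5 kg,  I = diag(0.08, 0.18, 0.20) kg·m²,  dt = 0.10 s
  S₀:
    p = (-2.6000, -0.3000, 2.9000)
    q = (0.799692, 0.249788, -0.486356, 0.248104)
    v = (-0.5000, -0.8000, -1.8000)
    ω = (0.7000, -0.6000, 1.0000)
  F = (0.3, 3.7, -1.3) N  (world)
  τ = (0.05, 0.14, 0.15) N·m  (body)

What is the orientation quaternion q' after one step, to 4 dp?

2q̇ = q⊗(0,ω) = (-0.7147692, 0.2222908, -0.5559304, 0.9902684)
q + ½dt·q⊗(0,ω), renormalized = (0.7622, 0.2603, -0.5130, 0.2969)

q' = (0.7622, 0.2603, -0.5130, 0.2969)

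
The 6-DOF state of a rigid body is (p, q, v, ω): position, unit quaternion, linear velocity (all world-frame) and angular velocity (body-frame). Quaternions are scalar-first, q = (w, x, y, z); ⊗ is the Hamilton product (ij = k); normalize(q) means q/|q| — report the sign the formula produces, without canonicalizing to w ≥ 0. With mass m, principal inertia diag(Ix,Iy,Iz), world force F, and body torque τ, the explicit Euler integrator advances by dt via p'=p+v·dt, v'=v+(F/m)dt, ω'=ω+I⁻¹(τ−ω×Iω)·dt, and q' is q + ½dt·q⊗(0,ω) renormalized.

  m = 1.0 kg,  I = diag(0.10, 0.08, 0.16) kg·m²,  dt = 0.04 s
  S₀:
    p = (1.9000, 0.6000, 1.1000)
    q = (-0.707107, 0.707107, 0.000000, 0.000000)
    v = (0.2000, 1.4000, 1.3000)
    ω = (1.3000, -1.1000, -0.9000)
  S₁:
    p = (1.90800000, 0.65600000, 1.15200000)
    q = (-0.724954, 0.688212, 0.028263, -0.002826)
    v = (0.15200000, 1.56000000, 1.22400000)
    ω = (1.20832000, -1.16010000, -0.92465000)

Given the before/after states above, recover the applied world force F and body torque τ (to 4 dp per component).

F = (-1.2000, 4.0000, -1.9000)
τ = (-0.1500, -0.0500, -0.0700)

ω₁ − ω₀ = (-0.09168000, -0.06010000, -0.02465000)
ω₀×(Iω₀) = (0.0792, 0.0702, 0.0286)
applied torque τ = (-0.1500, -0.0500, -0.0700)
velocity change Δv = (-0.04800000, 0.16000000, -0.07600000)
applied force F = (-1.2000, 4.0000, -1.9000)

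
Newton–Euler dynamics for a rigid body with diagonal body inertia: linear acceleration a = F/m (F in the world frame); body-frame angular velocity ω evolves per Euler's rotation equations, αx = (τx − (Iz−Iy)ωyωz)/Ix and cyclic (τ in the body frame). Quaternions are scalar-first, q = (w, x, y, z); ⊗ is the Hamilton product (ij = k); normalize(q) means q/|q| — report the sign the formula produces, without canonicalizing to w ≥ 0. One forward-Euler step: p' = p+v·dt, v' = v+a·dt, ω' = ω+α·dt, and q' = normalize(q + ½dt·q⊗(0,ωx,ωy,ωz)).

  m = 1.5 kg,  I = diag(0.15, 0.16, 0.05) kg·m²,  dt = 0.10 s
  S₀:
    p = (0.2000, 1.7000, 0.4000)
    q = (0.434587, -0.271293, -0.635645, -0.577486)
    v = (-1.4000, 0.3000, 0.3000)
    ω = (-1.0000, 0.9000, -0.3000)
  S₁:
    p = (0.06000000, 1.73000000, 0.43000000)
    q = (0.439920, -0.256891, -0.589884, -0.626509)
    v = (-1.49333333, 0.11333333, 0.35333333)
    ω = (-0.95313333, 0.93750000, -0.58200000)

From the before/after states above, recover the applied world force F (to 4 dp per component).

Δv = v₁−v₀ = (-0.09333333, -0.18666667, 0.05333333)
applied force F = (-1.4000, -2.8000, 0.8000)

F = (-1.4000, -2.8000, 0.8000)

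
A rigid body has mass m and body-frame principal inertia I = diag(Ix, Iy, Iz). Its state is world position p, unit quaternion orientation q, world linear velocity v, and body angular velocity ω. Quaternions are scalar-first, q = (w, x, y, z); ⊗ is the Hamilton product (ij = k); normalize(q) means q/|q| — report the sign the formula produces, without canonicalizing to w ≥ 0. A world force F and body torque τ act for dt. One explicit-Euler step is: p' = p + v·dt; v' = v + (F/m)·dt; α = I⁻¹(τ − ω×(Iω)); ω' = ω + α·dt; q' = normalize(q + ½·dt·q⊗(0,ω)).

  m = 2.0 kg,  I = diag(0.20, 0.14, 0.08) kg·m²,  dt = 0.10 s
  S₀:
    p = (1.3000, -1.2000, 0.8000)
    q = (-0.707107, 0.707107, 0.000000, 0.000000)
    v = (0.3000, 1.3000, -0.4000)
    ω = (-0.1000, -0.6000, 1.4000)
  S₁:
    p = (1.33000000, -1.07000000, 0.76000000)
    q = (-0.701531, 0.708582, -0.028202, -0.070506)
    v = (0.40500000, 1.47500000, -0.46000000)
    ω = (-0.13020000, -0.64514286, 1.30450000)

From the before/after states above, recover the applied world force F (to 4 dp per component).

F = (2.1000, 3.5000, -1.2000)

Δv = v₁−v₀ = (0.10500000, 0.17500000, -0.06000000)
F = m·Δv/dt = (2.1000, 3.5000, -1.2000)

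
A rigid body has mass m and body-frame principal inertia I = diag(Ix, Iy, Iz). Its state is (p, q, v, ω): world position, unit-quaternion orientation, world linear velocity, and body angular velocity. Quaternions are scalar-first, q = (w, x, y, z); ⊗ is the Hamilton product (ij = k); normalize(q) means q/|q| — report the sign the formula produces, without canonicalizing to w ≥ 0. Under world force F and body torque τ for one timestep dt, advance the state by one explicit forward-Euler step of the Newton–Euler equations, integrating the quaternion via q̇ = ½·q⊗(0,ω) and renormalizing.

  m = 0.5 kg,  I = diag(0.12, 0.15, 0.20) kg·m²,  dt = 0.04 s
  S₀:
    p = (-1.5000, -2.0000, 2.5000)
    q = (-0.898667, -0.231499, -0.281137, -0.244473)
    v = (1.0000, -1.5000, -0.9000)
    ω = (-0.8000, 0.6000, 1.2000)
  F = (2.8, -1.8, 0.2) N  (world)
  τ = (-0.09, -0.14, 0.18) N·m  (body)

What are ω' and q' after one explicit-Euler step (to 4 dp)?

ω' = (-0.8420, 0.5422, 1.2389)
q' = (-0.8927, -0.2208, -0.2823, -0.2732)

gyro term ω×Iω = (0.0360, 0.0768, -0.0144)
angular accel α = (-1.0500, -1.4453, 0.9720)
ω' = ω + α·dt = (-0.8420, 0.5422, 1.2389)
2q̇ = q⊗(0,ω) = (0.2768506, 0.5282530, -0.0658230, -1.4422094)
updated quaternion q' = (-0.8927, -0.2208, -0.2823, -0.2732)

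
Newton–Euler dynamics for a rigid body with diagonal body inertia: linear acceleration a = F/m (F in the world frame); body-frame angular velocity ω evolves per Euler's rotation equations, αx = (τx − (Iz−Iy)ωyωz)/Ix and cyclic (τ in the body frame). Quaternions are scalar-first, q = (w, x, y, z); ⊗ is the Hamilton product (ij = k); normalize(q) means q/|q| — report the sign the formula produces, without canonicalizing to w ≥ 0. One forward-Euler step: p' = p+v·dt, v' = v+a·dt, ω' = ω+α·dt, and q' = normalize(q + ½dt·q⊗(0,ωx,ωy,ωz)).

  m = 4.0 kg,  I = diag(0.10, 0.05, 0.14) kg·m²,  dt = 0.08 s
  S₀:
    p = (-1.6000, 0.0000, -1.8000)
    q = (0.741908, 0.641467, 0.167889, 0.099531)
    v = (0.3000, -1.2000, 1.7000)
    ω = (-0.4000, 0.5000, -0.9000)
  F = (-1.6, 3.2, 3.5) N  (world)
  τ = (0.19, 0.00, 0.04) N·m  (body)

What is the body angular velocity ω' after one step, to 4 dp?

ω' = (-0.2156, 0.5230, -0.8829)

ω×(Iω) gyroscopic = (-0.0405, -0.0144, 0.0100)
α = I⁻¹(τ − ω×Iω) = (2.3050, 0.2880, 0.2143)
new body rate ω' = (-0.2156, 0.5230, -0.8829)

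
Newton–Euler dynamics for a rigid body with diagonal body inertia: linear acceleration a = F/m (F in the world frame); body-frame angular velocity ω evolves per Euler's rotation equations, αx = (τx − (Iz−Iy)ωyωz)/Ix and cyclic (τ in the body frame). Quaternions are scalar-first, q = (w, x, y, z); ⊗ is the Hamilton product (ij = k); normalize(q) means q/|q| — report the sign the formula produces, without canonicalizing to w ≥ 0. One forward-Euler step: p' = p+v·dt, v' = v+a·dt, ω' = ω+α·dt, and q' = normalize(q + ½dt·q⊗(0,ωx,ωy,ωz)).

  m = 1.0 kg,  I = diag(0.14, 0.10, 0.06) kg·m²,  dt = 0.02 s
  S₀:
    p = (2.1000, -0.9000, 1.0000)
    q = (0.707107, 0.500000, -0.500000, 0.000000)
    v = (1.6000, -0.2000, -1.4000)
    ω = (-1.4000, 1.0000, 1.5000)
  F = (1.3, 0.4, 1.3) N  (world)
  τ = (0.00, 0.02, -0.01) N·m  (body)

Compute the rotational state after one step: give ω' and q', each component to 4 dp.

precession coupling ω×(Iω) = (-0.0600, -0.1680, 0.0560)
(τ − ω×Iω)/I = (0.4286, 1.8800, -1.1000)
ω + α·dt = (-1.3914, 1.0376, 1.4780)
Hamilton product q⊗(0,ω) = (1.2000000, -1.7399498, -0.0428930, 0.8606605)
q + ½dt·q⊗(0,ω), renormalized = (0.7189, 0.4825, -0.5003, 0.0086)

ω' = (-1.3914, 1.0376, 1.4780)
q' = (0.7189, 0.4825, -0.5003, 0.0086)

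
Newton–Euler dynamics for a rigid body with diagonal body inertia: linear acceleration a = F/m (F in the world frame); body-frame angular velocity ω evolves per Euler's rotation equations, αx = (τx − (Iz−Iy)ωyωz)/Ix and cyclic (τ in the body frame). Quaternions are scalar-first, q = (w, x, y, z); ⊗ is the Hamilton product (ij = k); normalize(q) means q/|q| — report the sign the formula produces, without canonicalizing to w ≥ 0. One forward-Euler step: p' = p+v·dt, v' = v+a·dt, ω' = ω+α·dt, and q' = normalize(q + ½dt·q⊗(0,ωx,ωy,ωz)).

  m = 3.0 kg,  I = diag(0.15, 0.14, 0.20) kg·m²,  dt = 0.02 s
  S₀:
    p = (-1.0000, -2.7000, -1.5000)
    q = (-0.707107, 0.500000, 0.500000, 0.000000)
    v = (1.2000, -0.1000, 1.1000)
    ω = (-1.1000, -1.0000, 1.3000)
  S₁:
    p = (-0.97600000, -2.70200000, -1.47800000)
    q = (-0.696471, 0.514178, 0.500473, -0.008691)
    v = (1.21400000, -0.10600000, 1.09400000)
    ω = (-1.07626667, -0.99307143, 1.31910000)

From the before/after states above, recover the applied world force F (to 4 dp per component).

F = (2.1000, -0.9000, -0.9000)

velocity change Δv = (0.01400000, -0.00600000, -0.00600000)
F = m·Δv/dt = (2.1000, -0.9000, -0.9000)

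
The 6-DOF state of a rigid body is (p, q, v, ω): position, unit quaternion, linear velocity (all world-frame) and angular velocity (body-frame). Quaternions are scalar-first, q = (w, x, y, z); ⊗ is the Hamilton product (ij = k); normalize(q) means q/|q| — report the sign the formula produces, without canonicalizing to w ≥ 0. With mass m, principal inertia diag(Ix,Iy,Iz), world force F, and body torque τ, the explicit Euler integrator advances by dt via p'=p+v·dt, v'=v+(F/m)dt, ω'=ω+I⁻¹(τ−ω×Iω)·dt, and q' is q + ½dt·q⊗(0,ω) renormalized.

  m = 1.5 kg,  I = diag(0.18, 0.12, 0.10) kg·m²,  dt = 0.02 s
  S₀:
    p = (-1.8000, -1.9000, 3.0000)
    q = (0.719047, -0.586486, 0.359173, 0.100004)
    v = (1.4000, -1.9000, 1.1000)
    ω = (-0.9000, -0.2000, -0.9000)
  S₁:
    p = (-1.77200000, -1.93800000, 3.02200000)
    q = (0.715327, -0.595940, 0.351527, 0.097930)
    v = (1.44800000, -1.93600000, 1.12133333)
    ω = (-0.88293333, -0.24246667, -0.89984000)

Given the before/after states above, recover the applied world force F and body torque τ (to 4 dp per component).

F = (3.6000, -2.7000, 1.6000)
τ = (0.1500, -0.1900, -0.0100)

rate change Δω = (0.01706667, -0.04246667, 0.00016000)
applied torque τ = (0.1500, -0.1900, -0.0100)
Δv = v₁−v₀ = (0.04800000, -0.03600000, 0.02133333)
F = m·Δv/dt = (3.6000, -2.7000, 1.6000)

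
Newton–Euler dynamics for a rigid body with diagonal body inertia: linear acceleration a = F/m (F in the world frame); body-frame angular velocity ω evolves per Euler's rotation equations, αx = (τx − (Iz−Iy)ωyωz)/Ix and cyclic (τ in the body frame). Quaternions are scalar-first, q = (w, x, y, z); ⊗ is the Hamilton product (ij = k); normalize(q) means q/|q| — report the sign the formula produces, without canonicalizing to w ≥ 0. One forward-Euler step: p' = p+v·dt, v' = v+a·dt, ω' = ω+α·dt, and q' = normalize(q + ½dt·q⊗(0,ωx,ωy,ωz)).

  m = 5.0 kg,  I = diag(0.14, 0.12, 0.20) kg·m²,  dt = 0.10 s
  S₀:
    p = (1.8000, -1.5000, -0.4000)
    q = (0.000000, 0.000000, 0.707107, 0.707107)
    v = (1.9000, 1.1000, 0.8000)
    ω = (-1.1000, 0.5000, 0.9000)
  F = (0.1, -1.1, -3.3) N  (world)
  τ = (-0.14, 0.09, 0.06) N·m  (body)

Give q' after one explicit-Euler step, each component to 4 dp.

Hamilton product q⊗(0,ω) = (-0.9899498, 0.2828428, -0.7778177, 0.7778177)
q' = normalize(q + ½dt·q⊗(0,ω)) = (-0.0494, 0.0141, 0.6663, 0.7439)

q' = (-0.0494, 0.0141, 0.6663, 0.7439)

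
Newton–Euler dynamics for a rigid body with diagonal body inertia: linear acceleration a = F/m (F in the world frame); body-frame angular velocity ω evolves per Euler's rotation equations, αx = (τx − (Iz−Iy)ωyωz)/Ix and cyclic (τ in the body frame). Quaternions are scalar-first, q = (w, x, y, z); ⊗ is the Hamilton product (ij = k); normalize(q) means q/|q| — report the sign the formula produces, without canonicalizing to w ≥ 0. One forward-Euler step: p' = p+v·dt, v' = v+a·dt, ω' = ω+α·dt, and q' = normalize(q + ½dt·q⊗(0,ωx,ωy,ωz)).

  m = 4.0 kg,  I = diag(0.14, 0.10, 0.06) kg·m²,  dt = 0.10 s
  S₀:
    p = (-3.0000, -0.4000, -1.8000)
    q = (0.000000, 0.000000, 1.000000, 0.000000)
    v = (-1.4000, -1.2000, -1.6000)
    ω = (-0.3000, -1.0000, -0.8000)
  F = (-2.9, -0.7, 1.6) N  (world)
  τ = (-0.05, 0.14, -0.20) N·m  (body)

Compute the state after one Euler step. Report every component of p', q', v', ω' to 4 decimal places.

α = I⁻¹(τ − ω×Iω) = (-0.1286, 1.2080, -3.1333)
ω' = ω + α·dt = (-0.3129, -0.8792, -1.1133)
q⊗(0,ω) = (1.0000000, -0.8000000, 0.0000000, 0.3000000)
q' = normalize(q + ½dt·q⊗(0,ω)) = (0.0499, -0.0399, 0.9978, 0.0150)
linear accel F/m = (-0.7250, -0.1750, 0.4000)
p + v·dt = (-3.1400, -0.5200, -1.9600)
v + (F/m)dt = (-1.4725, -1.2175, -1.5600)

p' = (-3.1400, -0.5200, -1.9600)
q' = (0.0499, -0.0399, 0.9978, 0.0150)
v' = (-1.4725, -1.2175, -1.5600)
ω' = (-0.3129, -0.8792, -1.1133)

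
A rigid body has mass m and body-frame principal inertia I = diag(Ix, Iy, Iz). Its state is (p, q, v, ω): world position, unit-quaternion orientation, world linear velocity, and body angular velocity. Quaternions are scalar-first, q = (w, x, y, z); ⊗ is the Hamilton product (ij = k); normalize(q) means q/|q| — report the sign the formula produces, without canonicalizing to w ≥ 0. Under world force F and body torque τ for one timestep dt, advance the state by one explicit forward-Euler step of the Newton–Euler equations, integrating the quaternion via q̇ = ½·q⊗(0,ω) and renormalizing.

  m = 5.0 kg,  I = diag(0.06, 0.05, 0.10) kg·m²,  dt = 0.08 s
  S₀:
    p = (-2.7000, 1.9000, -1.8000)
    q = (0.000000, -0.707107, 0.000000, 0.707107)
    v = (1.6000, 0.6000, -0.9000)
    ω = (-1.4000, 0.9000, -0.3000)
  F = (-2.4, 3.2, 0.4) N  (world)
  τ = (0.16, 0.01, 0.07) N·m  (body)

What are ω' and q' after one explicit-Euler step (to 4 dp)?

ω×(Iω) gyroscopic = (-0.0135, -0.0168, 0.0126)
angular accel α = (2.8917, 0.5360, 0.5740)
ω + α·dt = (-1.1687, 0.9429, -0.2541)
q⊗(0,ω) = (-0.7778177, -0.6363963, -1.2020819, -0.6363963)
q + ½dt·q⊗(0,ω), renormalized = (-0.0310, -0.7309, -0.0480, 0.6801)

ω' = (-1.1687, 0.9429, -0.2541)
q' = (-0.0310, -0.7309, -0.0480, 0.6801)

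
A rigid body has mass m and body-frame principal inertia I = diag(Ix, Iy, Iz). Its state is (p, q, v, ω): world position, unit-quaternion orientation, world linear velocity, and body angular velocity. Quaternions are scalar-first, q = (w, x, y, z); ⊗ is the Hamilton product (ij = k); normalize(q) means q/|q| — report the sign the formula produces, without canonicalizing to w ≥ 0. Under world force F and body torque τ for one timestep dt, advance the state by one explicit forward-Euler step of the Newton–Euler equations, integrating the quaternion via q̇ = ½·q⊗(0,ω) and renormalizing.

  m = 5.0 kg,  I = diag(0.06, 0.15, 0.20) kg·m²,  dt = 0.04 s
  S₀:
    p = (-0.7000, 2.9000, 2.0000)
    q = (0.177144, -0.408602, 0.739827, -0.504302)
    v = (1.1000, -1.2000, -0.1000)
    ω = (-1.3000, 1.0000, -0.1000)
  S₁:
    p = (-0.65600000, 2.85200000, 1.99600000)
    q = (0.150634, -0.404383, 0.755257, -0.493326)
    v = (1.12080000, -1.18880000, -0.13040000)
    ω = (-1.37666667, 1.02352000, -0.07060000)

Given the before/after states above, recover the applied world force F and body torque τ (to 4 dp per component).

F = (2.6000, 1.4000, -3.8000)
τ = (-0.1200, 0.0700, 0.0300)

Δω = ω₁−ω₀ = (-0.07666667, 0.02352000, 0.02940000)
precession coupling = (-0.0050, -0.0182, -0.1170)
τ = I·(Δω/dt) + ω₀×(Iω₀) = (-0.1200, 0.0700, 0.0300)
v₁ − v₀ = (0.02080000, 0.01120000, -0.03040000)
m·(v₁−v₀)/dt = (2.6000, 1.4000, -3.8000)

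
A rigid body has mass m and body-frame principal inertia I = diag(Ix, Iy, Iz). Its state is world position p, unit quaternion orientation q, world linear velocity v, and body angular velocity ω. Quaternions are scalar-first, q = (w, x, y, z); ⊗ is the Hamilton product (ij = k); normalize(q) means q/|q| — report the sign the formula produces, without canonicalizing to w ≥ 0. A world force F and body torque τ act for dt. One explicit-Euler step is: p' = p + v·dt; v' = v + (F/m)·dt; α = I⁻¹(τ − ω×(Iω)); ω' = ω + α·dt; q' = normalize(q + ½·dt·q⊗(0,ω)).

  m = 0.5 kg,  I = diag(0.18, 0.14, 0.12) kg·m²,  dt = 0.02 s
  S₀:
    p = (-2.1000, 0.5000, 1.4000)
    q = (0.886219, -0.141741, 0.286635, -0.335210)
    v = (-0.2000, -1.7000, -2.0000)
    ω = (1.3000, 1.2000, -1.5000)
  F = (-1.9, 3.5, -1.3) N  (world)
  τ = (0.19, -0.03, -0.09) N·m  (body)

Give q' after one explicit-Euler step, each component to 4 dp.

2q̇ = q⊗(0,ω) = (-0.6625137, 1.1243842, 0.4150783, -1.8720432)
updated quaternion q' = (0.8794, -0.1305, 0.2907, -0.3538)

q' = (0.8794, -0.1305, 0.2907, -0.3538)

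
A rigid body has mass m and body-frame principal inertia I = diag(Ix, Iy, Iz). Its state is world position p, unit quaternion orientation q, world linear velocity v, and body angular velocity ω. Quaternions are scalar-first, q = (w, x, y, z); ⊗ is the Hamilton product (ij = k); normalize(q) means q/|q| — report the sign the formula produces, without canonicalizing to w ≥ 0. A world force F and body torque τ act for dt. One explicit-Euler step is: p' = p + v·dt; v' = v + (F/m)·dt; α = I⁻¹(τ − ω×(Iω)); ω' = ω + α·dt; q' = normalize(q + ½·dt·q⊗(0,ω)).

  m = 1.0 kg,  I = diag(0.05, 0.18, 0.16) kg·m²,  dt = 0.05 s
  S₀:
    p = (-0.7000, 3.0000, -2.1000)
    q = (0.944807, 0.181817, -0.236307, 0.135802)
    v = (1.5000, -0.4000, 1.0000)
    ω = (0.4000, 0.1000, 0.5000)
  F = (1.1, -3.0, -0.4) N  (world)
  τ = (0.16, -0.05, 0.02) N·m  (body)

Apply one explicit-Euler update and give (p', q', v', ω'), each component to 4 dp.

ω×(Iω) gyroscopic = (-0.0010, -0.0220, 0.0052)
angular accel α = (3.2200, -0.1556, 0.0925)
ω + α·dt = (0.5610, 0.0922, 0.5046)
2q̇ = q⊗(0,ω) = (-0.1169971, 0.2461891, 0.0578930, 0.5851080)
q' = normalize(q + ½dt·q⊗(0,ω)) = (0.9418, 0.1879, -0.2348, 0.1504)
linear accel F/m = (1.1000, -3.0000, -0.4000)
p' = p + v·dt = (-0.6250, 2.9800, -2.0500)
v + (F/m)dt = (1.5550, -0.5500, 0.9800)

p' = (-0.6250, 2.9800, -2.0500)
q' = (0.9418, 0.1879, -0.2348, 0.1504)
v' = (1.5550, -0.5500, 0.9800)
ω' = (0.5610, 0.0922, 0.5046)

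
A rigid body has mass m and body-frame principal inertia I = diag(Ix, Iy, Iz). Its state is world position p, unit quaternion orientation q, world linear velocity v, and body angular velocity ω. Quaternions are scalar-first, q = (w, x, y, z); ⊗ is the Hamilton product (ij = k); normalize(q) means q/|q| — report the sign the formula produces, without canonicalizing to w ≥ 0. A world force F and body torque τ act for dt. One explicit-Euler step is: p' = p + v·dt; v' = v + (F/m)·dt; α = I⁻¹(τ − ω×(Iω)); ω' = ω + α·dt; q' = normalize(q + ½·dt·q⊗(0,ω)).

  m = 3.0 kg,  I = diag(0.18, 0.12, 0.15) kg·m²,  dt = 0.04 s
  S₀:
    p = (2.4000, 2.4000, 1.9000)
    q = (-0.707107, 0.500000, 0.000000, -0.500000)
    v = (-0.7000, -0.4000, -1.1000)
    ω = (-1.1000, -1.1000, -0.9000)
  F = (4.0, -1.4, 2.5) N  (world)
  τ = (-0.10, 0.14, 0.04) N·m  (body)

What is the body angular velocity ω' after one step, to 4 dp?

precession coupling ω×(Iω) = (0.0297, 0.0297, -0.0726)
α = I⁻¹(τ − ω×Iω) = (-0.7206, 0.9192, 0.7507)
ω' = ω + α·dt = (-1.1288, -1.0632, -0.8700)

ω' = (-1.1288, -1.0632, -0.8700)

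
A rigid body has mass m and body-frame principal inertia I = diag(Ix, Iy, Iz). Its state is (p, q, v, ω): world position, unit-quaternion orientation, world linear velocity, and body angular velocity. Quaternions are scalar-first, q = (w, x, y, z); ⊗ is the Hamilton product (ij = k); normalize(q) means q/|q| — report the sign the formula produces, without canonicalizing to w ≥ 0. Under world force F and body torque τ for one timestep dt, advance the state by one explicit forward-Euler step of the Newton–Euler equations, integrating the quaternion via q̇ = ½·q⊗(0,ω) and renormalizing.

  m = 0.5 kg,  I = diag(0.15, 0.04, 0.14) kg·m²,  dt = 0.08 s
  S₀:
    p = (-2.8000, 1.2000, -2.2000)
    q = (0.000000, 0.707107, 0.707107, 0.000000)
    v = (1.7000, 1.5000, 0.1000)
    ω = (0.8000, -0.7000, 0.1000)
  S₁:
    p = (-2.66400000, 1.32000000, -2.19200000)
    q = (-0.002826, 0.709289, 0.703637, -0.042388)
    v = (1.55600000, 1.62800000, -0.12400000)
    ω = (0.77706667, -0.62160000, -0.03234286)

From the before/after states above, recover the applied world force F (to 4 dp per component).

velocity change Δv = (-0.14400000, 0.12800000, -0.22400000)
applied force F = (-0.9000, 0.8000, -1.4000)

F = (-0.9000, 0.8000, -1.4000)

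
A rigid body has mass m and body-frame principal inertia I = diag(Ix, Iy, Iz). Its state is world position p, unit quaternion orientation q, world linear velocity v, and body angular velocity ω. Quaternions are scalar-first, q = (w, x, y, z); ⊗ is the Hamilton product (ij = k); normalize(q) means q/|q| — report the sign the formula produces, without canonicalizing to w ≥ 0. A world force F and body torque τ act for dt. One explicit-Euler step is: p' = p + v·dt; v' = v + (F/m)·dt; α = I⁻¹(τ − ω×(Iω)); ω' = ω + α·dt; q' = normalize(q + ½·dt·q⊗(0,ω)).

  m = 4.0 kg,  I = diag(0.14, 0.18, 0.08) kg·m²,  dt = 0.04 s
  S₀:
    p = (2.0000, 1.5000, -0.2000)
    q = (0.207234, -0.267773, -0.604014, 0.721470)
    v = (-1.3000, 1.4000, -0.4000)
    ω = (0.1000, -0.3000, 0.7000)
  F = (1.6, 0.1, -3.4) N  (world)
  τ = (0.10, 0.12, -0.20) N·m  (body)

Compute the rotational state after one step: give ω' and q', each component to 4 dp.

ω' = (0.1226, -0.2743, 0.6006)
q' = (0.1940, -0.2715, -0.6000, 0.7271)

gyro term ω×Iω = (0.0210, 0.0042, -0.0012)
α = I⁻¹(τ − ω×Iω) = (0.5643, 0.6433, -2.4850)
ω + α·dt = (0.1226, -0.2743, 0.6006)
2q̇ = q⊗(0,ω) = (-0.6594559, -0.1856454, 0.1974179, 0.2857971)
q' = normalize(q + ½dt·q⊗(0,ω)) = (0.1940, -0.2715, -0.6000, 0.7271)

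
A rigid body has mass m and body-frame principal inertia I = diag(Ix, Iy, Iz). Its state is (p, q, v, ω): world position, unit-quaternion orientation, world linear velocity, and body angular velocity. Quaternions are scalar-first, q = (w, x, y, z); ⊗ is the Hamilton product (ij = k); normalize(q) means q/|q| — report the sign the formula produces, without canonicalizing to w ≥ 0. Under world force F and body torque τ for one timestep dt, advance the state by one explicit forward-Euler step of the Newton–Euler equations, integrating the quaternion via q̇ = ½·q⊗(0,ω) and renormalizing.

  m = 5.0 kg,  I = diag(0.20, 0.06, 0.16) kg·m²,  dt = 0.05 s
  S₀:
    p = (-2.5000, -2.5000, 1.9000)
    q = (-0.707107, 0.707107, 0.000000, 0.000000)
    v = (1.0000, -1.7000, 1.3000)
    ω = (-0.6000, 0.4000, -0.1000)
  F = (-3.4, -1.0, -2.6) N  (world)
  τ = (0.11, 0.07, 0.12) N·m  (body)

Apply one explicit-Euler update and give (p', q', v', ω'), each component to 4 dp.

p' = (-2.4500, -2.5850, 1.9650)
q' = (-0.6964, 0.7176, -0.0053, 0.0088)
v' = (0.9660, -1.7100, 1.2740)
ω' = (-0.5715, 0.4563, -0.0730)

new position p' = (-2.4500, -2.5850, 1.9650)
v + (F/m)dt = (0.9660, -1.7100, 1.2740)
angular accel α = (0.5700, 1.1267, 0.5400)
ω' = ω + α·dt = (-0.5715, 0.4563, -0.0730)
2q̇ = q⊗(0,ω) = (0.4242642, 0.4242642, -0.2121321, 0.3535535)
q + ½dt·q⊗(0,ω), renormalized = (-0.6964, 0.7176, -0.0053, 0.0088)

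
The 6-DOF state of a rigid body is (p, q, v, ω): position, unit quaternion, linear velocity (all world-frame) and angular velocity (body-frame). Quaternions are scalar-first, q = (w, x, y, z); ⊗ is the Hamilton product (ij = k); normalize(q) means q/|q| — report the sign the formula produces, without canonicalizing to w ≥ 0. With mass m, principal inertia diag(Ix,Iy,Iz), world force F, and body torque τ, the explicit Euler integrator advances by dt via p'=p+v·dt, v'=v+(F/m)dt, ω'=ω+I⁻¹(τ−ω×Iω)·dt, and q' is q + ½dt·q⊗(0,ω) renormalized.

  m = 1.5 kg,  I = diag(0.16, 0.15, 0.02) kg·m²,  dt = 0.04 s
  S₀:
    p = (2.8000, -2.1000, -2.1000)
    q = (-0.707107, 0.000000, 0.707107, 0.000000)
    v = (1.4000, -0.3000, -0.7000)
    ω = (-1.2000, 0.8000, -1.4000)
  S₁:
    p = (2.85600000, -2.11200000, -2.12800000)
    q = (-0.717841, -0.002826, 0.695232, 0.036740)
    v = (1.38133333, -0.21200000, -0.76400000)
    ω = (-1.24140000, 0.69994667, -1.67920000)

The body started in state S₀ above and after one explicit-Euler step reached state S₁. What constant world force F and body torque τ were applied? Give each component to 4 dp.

v₁ − v₀ = (-0.01866667, 0.08800000, -0.06400000)
m·(v₁−v₀)/dt = (-0.7000, 3.3000, -2.4000)
Δω = ω₁−ω₀ = (-0.04140000, -0.10005333, -0.27920000)
ω₀×(Iω₀) = (0.1456, 0.2352, 0.0096)
applied torque τ = (-0.0200, -0.1400, -0.1300)

F = (-0.7000, 3.3000, -2.4000)
τ = (-0.0200, -0.1400, -0.1300)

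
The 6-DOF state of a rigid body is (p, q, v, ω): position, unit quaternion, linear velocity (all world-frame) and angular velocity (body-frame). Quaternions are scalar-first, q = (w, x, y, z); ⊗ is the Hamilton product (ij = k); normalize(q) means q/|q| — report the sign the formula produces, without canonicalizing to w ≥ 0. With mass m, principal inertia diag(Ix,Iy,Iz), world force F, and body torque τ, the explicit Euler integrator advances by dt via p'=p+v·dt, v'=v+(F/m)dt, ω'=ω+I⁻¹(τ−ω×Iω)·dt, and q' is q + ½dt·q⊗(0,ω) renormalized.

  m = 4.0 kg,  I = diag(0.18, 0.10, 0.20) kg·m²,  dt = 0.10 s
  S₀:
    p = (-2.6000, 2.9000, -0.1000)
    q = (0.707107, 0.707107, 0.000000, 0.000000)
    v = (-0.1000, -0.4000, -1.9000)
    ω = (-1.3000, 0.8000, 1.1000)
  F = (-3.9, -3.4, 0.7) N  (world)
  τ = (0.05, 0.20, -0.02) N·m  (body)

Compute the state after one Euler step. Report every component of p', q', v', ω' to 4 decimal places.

p' = (-2.6100, 2.8600, -0.2900)
q' = (0.7498, 0.6582, -0.0106, 0.0669)
v' = (-0.1975, -0.4850, -1.8825)
ω' = (-1.3211, 0.9714, 1.0484)

p' = p + v·dt = (-2.6100, 2.8600, -0.2900)
v + (F/m)dt = (-0.1975, -0.4850, -1.8825)
ω×(Iω) gyroscopic = (0.0880, 0.0286, 0.0832)
angular accel α = (-0.2111, 1.7140, -0.5160)
ω + α·dt = (-1.3211, 0.9714, 1.0484)
2q̇ = q⊗(0,ω) = (0.9192391, -0.9192391, -0.2121321, 1.3435033)
updated quaternion q' = (0.7498, 0.6582, -0.0106, 0.0669)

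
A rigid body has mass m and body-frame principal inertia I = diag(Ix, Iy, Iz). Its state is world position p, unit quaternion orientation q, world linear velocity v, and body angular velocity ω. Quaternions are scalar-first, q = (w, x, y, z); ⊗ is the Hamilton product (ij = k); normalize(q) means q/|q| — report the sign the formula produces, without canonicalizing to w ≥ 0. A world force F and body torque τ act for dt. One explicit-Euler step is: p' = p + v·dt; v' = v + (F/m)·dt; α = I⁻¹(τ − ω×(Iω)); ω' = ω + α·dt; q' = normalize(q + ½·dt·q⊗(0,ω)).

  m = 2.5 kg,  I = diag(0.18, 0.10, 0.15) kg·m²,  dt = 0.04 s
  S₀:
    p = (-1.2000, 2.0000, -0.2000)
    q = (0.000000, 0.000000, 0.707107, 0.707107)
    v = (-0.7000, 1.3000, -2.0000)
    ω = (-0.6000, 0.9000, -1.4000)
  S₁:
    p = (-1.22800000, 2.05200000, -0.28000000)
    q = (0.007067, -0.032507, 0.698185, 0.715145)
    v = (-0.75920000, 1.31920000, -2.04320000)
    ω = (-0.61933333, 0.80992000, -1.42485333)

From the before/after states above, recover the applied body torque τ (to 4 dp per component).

Δω = ω₁−ω₀ = (-0.01933333, -0.09008000, -0.02485333)
I·α + gyro = (-0.1500, -0.2000, -0.0500)

τ = (-0.1500, -0.2000, -0.0500)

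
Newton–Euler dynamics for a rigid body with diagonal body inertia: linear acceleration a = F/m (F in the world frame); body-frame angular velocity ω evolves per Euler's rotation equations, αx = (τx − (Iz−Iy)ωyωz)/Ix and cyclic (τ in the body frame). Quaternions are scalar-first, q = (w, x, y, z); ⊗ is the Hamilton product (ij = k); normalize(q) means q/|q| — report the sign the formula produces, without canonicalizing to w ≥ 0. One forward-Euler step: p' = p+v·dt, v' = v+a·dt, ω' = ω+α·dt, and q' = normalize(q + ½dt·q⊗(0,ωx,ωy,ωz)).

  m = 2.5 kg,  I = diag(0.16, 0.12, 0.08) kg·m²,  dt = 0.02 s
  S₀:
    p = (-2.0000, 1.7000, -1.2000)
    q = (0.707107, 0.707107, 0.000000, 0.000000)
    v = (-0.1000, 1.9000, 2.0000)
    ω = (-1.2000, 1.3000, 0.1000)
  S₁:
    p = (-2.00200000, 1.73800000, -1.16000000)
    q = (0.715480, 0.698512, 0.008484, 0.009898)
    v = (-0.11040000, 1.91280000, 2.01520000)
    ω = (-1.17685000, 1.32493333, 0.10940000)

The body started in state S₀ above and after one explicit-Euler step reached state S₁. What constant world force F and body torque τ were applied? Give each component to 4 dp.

v₁ − v₀ = (-0.01040000, 0.01280000, 0.01520000)
F = m·Δv/dt = (-1.3000, 1.6000, 1.9000)
ω₁ − ω₀ = (0.02315000, 0.02493333, 0.00940000)
τ = I·(Δω/dt) + ω₀×(Iω₀) = (0.1800, 0.1400, 0.1000)

F = (-1.3000, 1.6000, 1.9000)
τ = (0.1800, 0.1400, 0.1000)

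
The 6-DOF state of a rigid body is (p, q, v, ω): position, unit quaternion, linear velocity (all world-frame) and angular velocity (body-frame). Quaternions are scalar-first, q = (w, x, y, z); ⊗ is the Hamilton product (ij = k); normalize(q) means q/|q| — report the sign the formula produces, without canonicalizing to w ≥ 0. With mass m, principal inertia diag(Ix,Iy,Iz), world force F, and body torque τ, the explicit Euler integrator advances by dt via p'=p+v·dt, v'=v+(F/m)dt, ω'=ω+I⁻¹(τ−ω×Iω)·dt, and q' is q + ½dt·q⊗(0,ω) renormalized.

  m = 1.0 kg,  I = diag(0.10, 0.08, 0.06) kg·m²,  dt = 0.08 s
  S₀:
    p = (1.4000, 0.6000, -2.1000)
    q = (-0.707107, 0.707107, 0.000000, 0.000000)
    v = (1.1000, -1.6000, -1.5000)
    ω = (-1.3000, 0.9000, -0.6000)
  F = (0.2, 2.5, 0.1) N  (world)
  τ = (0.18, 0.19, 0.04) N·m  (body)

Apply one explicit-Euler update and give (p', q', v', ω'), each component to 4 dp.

p' = (1.4880, 0.4720, -2.2200)
q' = (-0.6688, 0.7422, -0.0085, 0.0423)
v' = (1.1160, -1.4000, -1.4920)
ω' = (-1.1646, 1.0588, -0.5779)

gyro term ω×Iω = (0.0108, 0.0312, 0.0234)
angular accel α = (1.6920, 1.9850, 0.2767)
new body rate ω' = (-1.1646, 1.0588, -0.5779)
Hamilton product q⊗(0,ω) = (0.9192391, 0.9192391, -0.2121321, 1.0606605)
q + ½dt·q⊗(0,ω), renormalized = (-0.6688, 0.7422, -0.0085, 0.0423)
a = (0.2000, 2.5000, 0.1000)
p' = p + v·dt = (1.4880, 0.4720, -2.2200)
new velocity v' = (1.1160, -1.4000, -1.4920)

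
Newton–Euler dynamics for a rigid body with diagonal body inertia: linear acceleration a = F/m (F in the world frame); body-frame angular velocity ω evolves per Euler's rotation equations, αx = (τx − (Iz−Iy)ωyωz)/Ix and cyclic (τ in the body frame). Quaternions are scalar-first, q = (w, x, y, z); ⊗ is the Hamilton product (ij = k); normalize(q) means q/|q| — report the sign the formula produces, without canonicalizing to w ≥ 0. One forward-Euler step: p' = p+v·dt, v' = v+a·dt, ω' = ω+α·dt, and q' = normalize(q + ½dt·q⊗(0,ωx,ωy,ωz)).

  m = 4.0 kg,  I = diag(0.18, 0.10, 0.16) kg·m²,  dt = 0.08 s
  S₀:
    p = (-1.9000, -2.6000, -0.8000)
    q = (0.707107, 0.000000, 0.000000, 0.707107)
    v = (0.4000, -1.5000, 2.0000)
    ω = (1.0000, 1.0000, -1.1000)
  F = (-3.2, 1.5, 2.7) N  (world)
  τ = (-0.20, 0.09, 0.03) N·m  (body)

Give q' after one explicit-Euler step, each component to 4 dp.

q' = (0.7363, 0.0000, 0.0564, 0.6743)

2q̇ = q⊗(0,ω) = (0.7778177, 0.0000000, 1.4142140, -0.7778177)
updated quaternion q' = (0.7363, 0.0000, 0.0564, 0.6743)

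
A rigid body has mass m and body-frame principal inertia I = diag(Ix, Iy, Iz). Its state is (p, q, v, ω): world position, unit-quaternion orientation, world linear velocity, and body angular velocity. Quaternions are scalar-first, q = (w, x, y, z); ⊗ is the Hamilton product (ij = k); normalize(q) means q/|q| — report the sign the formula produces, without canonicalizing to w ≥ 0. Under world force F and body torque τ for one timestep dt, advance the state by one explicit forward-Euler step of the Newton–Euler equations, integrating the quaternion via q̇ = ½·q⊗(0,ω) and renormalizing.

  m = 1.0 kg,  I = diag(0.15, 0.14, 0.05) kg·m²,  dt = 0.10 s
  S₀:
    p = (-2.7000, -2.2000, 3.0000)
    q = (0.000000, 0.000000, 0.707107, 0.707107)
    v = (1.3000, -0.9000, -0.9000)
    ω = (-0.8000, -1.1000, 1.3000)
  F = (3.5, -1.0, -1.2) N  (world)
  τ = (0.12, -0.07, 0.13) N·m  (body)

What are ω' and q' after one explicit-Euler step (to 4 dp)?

precession coupling ω×(Iω) = (0.1287, -0.1040, -0.0088)
angular accel α = (-0.0580, 0.2429, 2.7760)
ω + α·dt = (-0.8058, -1.0757, 1.5776)
q⊗(0,ω) = (-0.1414214, 1.6970568, -0.5656856, 0.5656856)
updated quaternion q' = (-0.0070, 0.0845, 0.6758, 0.7322)

ω' = (-0.8058, -1.0757, 1.5776)
q' = (-0.0070, 0.0845, 0.6758, 0.7322)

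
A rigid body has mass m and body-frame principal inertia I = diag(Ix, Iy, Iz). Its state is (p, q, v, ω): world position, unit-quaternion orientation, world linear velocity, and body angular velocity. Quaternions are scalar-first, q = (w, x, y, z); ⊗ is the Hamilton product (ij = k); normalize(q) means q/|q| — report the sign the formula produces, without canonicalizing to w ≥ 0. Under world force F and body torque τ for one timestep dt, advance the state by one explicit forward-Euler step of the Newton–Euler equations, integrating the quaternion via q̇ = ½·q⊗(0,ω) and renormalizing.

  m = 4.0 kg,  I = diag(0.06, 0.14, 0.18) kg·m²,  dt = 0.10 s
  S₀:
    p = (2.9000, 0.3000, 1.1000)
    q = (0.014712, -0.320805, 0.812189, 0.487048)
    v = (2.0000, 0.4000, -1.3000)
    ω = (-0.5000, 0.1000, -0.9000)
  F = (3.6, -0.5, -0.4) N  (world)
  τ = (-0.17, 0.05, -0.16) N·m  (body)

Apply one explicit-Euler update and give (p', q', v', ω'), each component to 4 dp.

new position p' = (3.1000, 0.3400, 0.9700)
new velocity v' = (2.0900, 0.3875, -1.3100)
gyro term ω×Iω = (-0.0036, -0.0540, -0.0040)
α = I⁻¹(τ − ω×Iω) = (-2.7733, 0.7429, -0.8667)
new body rate ω' = (-0.7773, 0.1743, -0.9867)
2q̇ = q⊗(0,ω) = (0.1967218, -0.7870309, -0.5307773, 0.3607732)
updated quaternion q' = (0.0245, -0.3597, 0.7846, 0.5044)

p' = (3.1000, 0.3400, 0.9700)
q' = (0.0245, -0.3597, 0.7846, 0.5044)
v' = (2.0900, 0.3875, -1.3100)
ω' = (-0.7773, 0.1743, -0.9867)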